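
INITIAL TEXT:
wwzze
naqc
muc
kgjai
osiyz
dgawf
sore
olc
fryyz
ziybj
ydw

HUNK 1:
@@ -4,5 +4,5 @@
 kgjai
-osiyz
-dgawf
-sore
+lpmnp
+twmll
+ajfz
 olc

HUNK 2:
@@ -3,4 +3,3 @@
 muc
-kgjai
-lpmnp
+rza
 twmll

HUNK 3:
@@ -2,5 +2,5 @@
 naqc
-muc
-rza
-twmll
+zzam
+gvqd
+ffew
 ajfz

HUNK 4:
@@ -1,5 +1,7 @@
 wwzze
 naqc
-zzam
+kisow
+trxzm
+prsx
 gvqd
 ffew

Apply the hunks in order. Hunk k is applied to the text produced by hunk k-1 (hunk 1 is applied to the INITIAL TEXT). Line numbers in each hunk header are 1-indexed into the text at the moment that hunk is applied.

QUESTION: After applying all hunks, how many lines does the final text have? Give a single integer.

Answer: 12

Derivation:
Hunk 1: at line 4 remove [osiyz,dgawf,sore] add [lpmnp,twmll,ajfz] -> 11 lines: wwzze naqc muc kgjai lpmnp twmll ajfz olc fryyz ziybj ydw
Hunk 2: at line 3 remove [kgjai,lpmnp] add [rza] -> 10 lines: wwzze naqc muc rza twmll ajfz olc fryyz ziybj ydw
Hunk 3: at line 2 remove [muc,rza,twmll] add [zzam,gvqd,ffew] -> 10 lines: wwzze naqc zzam gvqd ffew ajfz olc fryyz ziybj ydw
Hunk 4: at line 1 remove [zzam] add [kisow,trxzm,prsx] -> 12 lines: wwzze naqc kisow trxzm prsx gvqd ffew ajfz olc fryyz ziybj ydw
Final line count: 12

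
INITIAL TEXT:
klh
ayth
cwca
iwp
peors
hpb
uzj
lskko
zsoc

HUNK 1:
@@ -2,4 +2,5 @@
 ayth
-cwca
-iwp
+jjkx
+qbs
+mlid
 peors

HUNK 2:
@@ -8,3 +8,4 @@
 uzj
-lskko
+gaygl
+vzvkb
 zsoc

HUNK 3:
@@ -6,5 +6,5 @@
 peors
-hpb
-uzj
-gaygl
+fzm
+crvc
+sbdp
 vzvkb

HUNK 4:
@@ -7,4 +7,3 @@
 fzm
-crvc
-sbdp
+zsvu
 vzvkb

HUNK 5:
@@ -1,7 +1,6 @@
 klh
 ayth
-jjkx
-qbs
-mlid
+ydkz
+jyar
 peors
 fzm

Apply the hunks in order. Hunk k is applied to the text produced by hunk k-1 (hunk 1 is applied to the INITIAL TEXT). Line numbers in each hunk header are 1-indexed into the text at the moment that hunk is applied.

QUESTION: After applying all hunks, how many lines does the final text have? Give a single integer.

Answer: 9

Derivation:
Hunk 1: at line 2 remove [cwca,iwp] add [jjkx,qbs,mlid] -> 10 lines: klh ayth jjkx qbs mlid peors hpb uzj lskko zsoc
Hunk 2: at line 8 remove [lskko] add [gaygl,vzvkb] -> 11 lines: klh ayth jjkx qbs mlid peors hpb uzj gaygl vzvkb zsoc
Hunk 3: at line 6 remove [hpb,uzj,gaygl] add [fzm,crvc,sbdp] -> 11 lines: klh ayth jjkx qbs mlid peors fzm crvc sbdp vzvkb zsoc
Hunk 4: at line 7 remove [crvc,sbdp] add [zsvu] -> 10 lines: klh ayth jjkx qbs mlid peors fzm zsvu vzvkb zsoc
Hunk 5: at line 1 remove [jjkx,qbs,mlid] add [ydkz,jyar] -> 9 lines: klh ayth ydkz jyar peors fzm zsvu vzvkb zsoc
Final line count: 9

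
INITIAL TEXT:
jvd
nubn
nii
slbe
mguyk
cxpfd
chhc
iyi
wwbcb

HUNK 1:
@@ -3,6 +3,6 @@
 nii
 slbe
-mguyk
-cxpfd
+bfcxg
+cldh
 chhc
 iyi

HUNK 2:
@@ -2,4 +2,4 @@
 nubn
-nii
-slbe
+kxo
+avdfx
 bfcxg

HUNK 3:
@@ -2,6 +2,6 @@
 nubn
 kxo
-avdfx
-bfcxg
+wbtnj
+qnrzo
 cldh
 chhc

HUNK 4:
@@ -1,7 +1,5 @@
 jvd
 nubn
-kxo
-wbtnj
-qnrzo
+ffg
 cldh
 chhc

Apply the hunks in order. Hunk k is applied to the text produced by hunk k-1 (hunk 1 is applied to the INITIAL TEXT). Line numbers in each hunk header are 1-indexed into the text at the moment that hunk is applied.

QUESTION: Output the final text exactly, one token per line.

Answer: jvd
nubn
ffg
cldh
chhc
iyi
wwbcb

Derivation:
Hunk 1: at line 3 remove [mguyk,cxpfd] add [bfcxg,cldh] -> 9 lines: jvd nubn nii slbe bfcxg cldh chhc iyi wwbcb
Hunk 2: at line 2 remove [nii,slbe] add [kxo,avdfx] -> 9 lines: jvd nubn kxo avdfx bfcxg cldh chhc iyi wwbcb
Hunk 3: at line 2 remove [avdfx,bfcxg] add [wbtnj,qnrzo] -> 9 lines: jvd nubn kxo wbtnj qnrzo cldh chhc iyi wwbcb
Hunk 4: at line 1 remove [kxo,wbtnj,qnrzo] add [ffg] -> 7 lines: jvd nubn ffg cldh chhc iyi wwbcb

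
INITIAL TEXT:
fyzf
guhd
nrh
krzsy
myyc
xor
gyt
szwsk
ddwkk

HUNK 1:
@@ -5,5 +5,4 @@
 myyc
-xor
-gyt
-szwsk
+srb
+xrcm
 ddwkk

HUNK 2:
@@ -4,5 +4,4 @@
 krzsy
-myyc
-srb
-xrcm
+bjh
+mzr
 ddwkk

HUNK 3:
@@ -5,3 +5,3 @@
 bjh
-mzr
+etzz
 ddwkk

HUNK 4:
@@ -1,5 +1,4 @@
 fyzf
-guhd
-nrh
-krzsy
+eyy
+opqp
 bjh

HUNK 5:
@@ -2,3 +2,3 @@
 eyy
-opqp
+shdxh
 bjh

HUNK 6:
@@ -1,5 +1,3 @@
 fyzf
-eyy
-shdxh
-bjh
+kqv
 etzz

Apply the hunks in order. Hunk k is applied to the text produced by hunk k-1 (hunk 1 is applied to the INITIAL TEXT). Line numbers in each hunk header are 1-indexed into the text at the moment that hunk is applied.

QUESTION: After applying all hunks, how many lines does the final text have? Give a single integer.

Answer: 4

Derivation:
Hunk 1: at line 5 remove [xor,gyt,szwsk] add [srb,xrcm] -> 8 lines: fyzf guhd nrh krzsy myyc srb xrcm ddwkk
Hunk 2: at line 4 remove [myyc,srb,xrcm] add [bjh,mzr] -> 7 lines: fyzf guhd nrh krzsy bjh mzr ddwkk
Hunk 3: at line 5 remove [mzr] add [etzz] -> 7 lines: fyzf guhd nrh krzsy bjh etzz ddwkk
Hunk 4: at line 1 remove [guhd,nrh,krzsy] add [eyy,opqp] -> 6 lines: fyzf eyy opqp bjh etzz ddwkk
Hunk 5: at line 2 remove [opqp] add [shdxh] -> 6 lines: fyzf eyy shdxh bjh etzz ddwkk
Hunk 6: at line 1 remove [eyy,shdxh,bjh] add [kqv] -> 4 lines: fyzf kqv etzz ddwkk
Final line count: 4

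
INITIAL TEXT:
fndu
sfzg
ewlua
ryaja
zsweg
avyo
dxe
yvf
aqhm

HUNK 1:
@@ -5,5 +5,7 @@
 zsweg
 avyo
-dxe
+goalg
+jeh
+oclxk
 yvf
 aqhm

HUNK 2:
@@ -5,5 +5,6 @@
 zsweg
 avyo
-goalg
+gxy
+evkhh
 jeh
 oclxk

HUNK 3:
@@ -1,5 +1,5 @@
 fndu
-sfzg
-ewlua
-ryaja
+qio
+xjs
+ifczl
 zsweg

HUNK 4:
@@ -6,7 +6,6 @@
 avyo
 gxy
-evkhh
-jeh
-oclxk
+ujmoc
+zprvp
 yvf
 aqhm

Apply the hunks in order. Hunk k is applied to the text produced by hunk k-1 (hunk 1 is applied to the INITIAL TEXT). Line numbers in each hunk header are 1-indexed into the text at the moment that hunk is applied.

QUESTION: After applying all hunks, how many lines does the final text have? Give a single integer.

Hunk 1: at line 5 remove [dxe] add [goalg,jeh,oclxk] -> 11 lines: fndu sfzg ewlua ryaja zsweg avyo goalg jeh oclxk yvf aqhm
Hunk 2: at line 5 remove [goalg] add [gxy,evkhh] -> 12 lines: fndu sfzg ewlua ryaja zsweg avyo gxy evkhh jeh oclxk yvf aqhm
Hunk 3: at line 1 remove [sfzg,ewlua,ryaja] add [qio,xjs,ifczl] -> 12 lines: fndu qio xjs ifczl zsweg avyo gxy evkhh jeh oclxk yvf aqhm
Hunk 4: at line 6 remove [evkhh,jeh,oclxk] add [ujmoc,zprvp] -> 11 lines: fndu qio xjs ifczl zsweg avyo gxy ujmoc zprvp yvf aqhm
Final line count: 11

Answer: 11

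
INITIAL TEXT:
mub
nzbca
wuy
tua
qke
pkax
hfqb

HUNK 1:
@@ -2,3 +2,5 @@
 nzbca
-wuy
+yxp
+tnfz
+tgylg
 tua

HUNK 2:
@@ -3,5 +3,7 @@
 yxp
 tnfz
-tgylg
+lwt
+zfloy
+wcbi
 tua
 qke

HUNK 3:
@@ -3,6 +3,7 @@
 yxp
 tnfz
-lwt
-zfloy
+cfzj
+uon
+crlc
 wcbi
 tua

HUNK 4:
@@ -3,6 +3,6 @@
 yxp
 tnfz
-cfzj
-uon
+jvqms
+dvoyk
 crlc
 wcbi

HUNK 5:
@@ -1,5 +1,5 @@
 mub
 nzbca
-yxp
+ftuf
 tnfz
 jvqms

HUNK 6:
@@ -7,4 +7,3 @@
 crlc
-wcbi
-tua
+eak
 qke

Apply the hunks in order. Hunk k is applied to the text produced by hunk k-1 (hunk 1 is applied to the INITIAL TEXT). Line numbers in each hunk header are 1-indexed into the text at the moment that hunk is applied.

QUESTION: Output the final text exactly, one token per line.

Hunk 1: at line 2 remove [wuy] add [yxp,tnfz,tgylg] -> 9 lines: mub nzbca yxp tnfz tgylg tua qke pkax hfqb
Hunk 2: at line 3 remove [tgylg] add [lwt,zfloy,wcbi] -> 11 lines: mub nzbca yxp tnfz lwt zfloy wcbi tua qke pkax hfqb
Hunk 3: at line 3 remove [lwt,zfloy] add [cfzj,uon,crlc] -> 12 lines: mub nzbca yxp tnfz cfzj uon crlc wcbi tua qke pkax hfqb
Hunk 4: at line 3 remove [cfzj,uon] add [jvqms,dvoyk] -> 12 lines: mub nzbca yxp tnfz jvqms dvoyk crlc wcbi tua qke pkax hfqb
Hunk 5: at line 1 remove [yxp] add [ftuf] -> 12 lines: mub nzbca ftuf tnfz jvqms dvoyk crlc wcbi tua qke pkax hfqb
Hunk 6: at line 7 remove [wcbi,tua] add [eak] -> 11 lines: mub nzbca ftuf tnfz jvqms dvoyk crlc eak qke pkax hfqb

Answer: mub
nzbca
ftuf
tnfz
jvqms
dvoyk
crlc
eak
qke
pkax
hfqb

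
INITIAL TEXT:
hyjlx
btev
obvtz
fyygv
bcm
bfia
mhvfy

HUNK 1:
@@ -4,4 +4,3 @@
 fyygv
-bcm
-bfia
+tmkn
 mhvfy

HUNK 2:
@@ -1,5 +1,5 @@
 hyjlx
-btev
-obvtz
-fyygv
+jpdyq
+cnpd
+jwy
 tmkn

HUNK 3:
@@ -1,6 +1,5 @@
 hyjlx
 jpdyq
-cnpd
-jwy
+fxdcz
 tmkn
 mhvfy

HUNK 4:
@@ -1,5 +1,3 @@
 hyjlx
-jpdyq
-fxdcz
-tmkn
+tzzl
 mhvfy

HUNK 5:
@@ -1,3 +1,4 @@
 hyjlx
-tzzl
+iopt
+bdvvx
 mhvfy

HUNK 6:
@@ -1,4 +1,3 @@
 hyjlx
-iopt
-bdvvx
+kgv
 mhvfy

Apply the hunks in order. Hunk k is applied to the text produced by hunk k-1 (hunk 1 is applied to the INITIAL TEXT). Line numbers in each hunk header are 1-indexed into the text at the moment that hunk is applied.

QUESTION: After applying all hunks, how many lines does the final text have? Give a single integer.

Answer: 3

Derivation:
Hunk 1: at line 4 remove [bcm,bfia] add [tmkn] -> 6 lines: hyjlx btev obvtz fyygv tmkn mhvfy
Hunk 2: at line 1 remove [btev,obvtz,fyygv] add [jpdyq,cnpd,jwy] -> 6 lines: hyjlx jpdyq cnpd jwy tmkn mhvfy
Hunk 3: at line 1 remove [cnpd,jwy] add [fxdcz] -> 5 lines: hyjlx jpdyq fxdcz tmkn mhvfy
Hunk 4: at line 1 remove [jpdyq,fxdcz,tmkn] add [tzzl] -> 3 lines: hyjlx tzzl mhvfy
Hunk 5: at line 1 remove [tzzl] add [iopt,bdvvx] -> 4 lines: hyjlx iopt bdvvx mhvfy
Hunk 6: at line 1 remove [iopt,bdvvx] add [kgv] -> 3 lines: hyjlx kgv mhvfy
Final line count: 3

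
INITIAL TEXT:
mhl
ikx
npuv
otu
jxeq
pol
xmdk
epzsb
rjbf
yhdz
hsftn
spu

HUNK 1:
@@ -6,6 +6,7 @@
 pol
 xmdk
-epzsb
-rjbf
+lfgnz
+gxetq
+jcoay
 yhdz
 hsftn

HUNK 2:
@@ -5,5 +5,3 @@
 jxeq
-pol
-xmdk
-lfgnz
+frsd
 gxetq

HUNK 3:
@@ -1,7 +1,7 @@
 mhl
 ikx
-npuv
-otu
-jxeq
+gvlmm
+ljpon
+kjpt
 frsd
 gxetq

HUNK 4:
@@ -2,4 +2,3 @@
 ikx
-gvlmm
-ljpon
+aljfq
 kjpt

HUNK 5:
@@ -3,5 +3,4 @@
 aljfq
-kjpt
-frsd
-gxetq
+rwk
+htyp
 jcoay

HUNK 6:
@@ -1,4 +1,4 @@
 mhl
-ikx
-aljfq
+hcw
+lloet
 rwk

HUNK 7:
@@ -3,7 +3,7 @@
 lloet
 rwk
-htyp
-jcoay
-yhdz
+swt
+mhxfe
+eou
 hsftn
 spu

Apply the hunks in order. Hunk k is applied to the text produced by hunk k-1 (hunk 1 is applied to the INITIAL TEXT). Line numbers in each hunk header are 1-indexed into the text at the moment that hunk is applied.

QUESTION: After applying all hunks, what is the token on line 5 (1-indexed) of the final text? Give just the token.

Hunk 1: at line 6 remove [epzsb,rjbf] add [lfgnz,gxetq,jcoay] -> 13 lines: mhl ikx npuv otu jxeq pol xmdk lfgnz gxetq jcoay yhdz hsftn spu
Hunk 2: at line 5 remove [pol,xmdk,lfgnz] add [frsd] -> 11 lines: mhl ikx npuv otu jxeq frsd gxetq jcoay yhdz hsftn spu
Hunk 3: at line 1 remove [npuv,otu,jxeq] add [gvlmm,ljpon,kjpt] -> 11 lines: mhl ikx gvlmm ljpon kjpt frsd gxetq jcoay yhdz hsftn spu
Hunk 4: at line 2 remove [gvlmm,ljpon] add [aljfq] -> 10 lines: mhl ikx aljfq kjpt frsd gxetq jcoay yhdz hsftn spu
Hunk 5: at line 3 remove [kjpt,frsd,gxetq] add [rwk,htyp] -> 9 lines: mhl ikx aljfq rwk htyp jcoay yhdz hsftn spu
Hunk 6: at line 1 remove [ikx,aljfq] add [hcw,lloet] -> 9 lines: mhl hcw lloet rwk htyp jcoay yhdz hsftn spu
Hunk 7: at line 3 remove [htyp,jcoay,yhdz] add [swt,mhxfe,eou] -> 9 lines: mhl hcw lloet rwk swt mhxfe eou hsftn spu
Final line 5: swt

Answer: swt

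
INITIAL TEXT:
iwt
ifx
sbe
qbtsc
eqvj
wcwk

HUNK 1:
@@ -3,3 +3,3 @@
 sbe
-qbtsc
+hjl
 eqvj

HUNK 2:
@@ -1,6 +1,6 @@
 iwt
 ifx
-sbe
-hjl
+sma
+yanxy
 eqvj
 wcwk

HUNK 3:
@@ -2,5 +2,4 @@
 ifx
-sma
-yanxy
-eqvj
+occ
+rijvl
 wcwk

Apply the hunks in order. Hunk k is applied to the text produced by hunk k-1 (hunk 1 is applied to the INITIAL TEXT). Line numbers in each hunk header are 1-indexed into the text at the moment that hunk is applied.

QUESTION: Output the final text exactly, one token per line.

Answer: iwt
ifx
occ
rijvl
wcwk

Derivation:
Hunk 1: at line 3 remove [qbtsc] add [hjl] -> 6 lines: iwt ifx sbe hjl eqvj wcwk
Hunk 2: at line 1 remove [sbe,hjl] add [sma,yanxy] -> 6 lines: iwt ifx sma yanxy eqvj wcwk
Hunk 3: at line 2 remove [sma,yanxy,eqvj] add [occ,rijvl] -> 5 lines: iwt ifx occ rijvl wcwk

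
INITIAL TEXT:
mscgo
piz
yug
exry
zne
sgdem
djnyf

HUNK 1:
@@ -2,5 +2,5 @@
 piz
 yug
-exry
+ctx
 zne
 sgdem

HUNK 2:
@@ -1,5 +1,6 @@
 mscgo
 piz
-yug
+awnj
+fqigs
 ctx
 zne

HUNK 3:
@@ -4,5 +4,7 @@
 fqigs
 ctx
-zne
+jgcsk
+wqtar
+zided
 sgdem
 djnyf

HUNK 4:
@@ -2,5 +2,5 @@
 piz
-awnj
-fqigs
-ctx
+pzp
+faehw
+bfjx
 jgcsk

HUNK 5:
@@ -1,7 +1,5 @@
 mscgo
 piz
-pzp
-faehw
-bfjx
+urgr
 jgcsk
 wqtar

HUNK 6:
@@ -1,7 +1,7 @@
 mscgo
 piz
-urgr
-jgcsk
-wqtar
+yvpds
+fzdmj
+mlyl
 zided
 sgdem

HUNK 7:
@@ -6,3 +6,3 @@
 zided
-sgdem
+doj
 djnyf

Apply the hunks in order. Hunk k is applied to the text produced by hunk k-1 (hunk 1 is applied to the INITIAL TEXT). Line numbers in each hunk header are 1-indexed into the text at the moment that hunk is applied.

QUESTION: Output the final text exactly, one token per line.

Hunk 1: at line 2 remove [exry] add [ctx] -> 7 lines: mscgo piz yug ctx zne sgdem djnyf
Hunk 2: at line 1 remove [yug] add [awnj,fqigs] -> 8 lines: mscgo piz awnj fqigs ctx zne sgdem djnyf
Hunk 3: at line 4 remove [zne] add [jgcsk,wqtar,zided] -> 10 lines: mscgo piz awnj fqigs ctx jgcsk wqtar zided sgdem djnyf
Hunk 4: at line 2 remove [awnj,fqigs,ctx] add [pzp,faehw,bfjx] -> 10 lines: mscgo piz pzp faehw bfjx jgcsk wqtar zided sgdem djnyf
Hunk 5: at line 1 remove [pzp,faehw,bfjx] add [urgr] -> 8 lines: mscgo piz urgr jgcsk wqtar zided sgdem djnyf
Hunk 6: at line 1 remove [urgr,jgcsk,wqtar] add [yvpds,fzdmj,mlyl] -> 8 lines: mscgo piz yvpds fzdmj mlyl zided sgdem djnyf
Hunk 7: at line 6 remove [sgdem] add [doj] -> 8 lines: mscgo piz yvpds fzdmj mlyl zided doj djnyf

Answer: mscgo
piz
yvpds
fzdmj
mlyl
zided
doj
djnyf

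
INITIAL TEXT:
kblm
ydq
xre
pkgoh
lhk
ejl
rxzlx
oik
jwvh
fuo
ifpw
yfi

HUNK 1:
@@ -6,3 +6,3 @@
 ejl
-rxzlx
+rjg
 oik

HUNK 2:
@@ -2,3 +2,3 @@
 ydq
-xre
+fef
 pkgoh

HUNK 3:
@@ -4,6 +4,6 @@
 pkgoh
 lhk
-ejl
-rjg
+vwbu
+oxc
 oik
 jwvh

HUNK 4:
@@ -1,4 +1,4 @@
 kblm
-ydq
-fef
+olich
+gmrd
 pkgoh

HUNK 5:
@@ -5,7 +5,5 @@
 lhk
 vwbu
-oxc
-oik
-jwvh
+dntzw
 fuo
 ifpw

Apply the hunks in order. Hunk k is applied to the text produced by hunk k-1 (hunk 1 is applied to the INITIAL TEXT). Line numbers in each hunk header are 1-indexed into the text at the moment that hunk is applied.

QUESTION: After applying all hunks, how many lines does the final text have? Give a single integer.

Answer: 10

Derivation:
Hunk 1: at line 6 remove [rxzlx] add [rjg] -> 12 lines: kblm ydq xre pkgoh lhk ejl rjg oik jwvh fuo ifpw yfi
Hunk 2: at line 2 remove [xre] add [fef] -> 12 lines: kblm ydq fef pkgoh lhk ejl rjg oik jwvh fuo ifpw yfi
Hunk 3: at line 4 remove [ejl,rjg] add [vwbu,oxc] -> 12 lines: kblm ydq fef pkgoh lhk vwbu oxc oik jwvh fuo ifpw yfi
Hunk 4: at line 1 remove [ydq,fef] add [olich,gmrd] -> 12 lines: kblm olich gmrd pkgoh lhk vwbu oxc oik jwvh fuo ifpw yfi
Hunk 5: at line 5 remove [oxc,oik,jwvh] add [dntzw] -> 10 lines: kblm olich gmrd pkgoh lhk vwbu dntzw fuo ifpw yfi
Final line count: 10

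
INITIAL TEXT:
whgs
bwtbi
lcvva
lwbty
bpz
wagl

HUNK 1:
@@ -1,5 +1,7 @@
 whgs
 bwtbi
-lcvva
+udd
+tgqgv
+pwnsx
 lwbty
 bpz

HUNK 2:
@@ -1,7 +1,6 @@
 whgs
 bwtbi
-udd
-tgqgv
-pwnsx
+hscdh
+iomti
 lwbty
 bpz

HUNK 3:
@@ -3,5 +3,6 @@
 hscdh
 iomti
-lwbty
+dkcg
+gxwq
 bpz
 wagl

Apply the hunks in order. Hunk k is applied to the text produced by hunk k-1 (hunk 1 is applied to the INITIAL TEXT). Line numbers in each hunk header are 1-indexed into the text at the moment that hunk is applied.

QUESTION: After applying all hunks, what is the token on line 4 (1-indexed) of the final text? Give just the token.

Hunk 1: at line 1 remove [lcvva] add [udd,tgqgv,pwnsx] -> 8 lines: whgs bwtbi udd tgqgv pwnsx lwbty bpz wagl
Hunk 2: at line 1 remove [udd,tgqgv,pwnsx] add [hscdh,iomti] -> 7 lines: whgs bwtbi hscdh iomti lwbty bpz wagl
Hunk 3: at line 3 remove [lwbty] add [dkcg,gxwq] -> 8 lines: whgs bwtbi hscdh iomti dkcg gxwq bpz wagl
Final line 4: iomti

Answer: iomti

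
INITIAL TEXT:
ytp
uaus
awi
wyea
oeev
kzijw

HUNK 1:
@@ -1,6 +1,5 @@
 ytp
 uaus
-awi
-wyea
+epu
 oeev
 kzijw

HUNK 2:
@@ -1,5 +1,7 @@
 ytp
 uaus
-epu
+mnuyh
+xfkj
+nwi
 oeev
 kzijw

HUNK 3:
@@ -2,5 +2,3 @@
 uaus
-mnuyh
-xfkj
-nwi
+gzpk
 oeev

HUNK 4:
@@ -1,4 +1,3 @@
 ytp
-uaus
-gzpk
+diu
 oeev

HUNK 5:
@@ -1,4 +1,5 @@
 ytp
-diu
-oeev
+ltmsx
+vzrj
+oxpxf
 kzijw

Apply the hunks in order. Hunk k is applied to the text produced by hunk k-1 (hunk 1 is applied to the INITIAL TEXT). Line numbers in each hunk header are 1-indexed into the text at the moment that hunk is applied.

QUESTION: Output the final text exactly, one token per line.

Hunk 1: at line 1 remove [awi,wyea] add [epu] -> 5 lines: ytp uaus epu oeev kzijw
Hunk 2: at line 1 remove [epu] add [mnuyh,xfkj,nwi] -> 7 lines: ytp uaus mnuyh xfkj nwi oeev kzijw
Hunk 3: at line 2 remove [mnuyh,xfkj,nwi] add [gzpk] -> 5 lines: ytp uaus gzpk oeev kzijw
Hunk 4: at line 1 remove [uaus,gzpk] add [diu] -> 4 lines: ytp diu oeev kzijw
Hunk 5: at line 1 remove [diu,oeev] add [ltmsx,vzrj,oxpxf] -> 5 lines: ytp ltmsx vzrj oxpxf kzijw

Answer: ytp
ltmsx
vzrj
oxpxf
kzijw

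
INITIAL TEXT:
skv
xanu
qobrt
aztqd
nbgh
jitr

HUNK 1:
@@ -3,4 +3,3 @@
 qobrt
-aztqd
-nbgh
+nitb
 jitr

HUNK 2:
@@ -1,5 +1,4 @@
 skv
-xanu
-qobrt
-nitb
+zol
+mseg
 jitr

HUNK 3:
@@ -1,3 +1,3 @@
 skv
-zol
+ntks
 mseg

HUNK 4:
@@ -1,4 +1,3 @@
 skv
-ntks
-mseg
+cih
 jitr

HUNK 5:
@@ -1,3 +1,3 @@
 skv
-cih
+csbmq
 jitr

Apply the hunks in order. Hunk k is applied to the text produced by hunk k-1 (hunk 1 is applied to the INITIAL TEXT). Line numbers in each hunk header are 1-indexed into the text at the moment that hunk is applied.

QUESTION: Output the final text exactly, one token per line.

Hunk 1: at line 3 remove [aztqd,nbgh] add [nitb] -> 5 lines: skv xanu qobrt nitb jitr
Hunk 2: at line 1 remove [xanu,qobrt,nitb] add [zol,mseg] -> 4 lines: skv zol mseg jitr
Hunk 3: at line 1 remove [zol] add [ntks] -> 4 lines: skv ntks mseg jitr
Hunk 4: at line 1 remove [ntks,mseg] add [cih] -> 3 lines: skv cih jitr
Hunk 5: at line 1 remove [cih] add [csbmq] -> 3 lines: skv csbmq jitr

Answer: skv
csbmq
jitr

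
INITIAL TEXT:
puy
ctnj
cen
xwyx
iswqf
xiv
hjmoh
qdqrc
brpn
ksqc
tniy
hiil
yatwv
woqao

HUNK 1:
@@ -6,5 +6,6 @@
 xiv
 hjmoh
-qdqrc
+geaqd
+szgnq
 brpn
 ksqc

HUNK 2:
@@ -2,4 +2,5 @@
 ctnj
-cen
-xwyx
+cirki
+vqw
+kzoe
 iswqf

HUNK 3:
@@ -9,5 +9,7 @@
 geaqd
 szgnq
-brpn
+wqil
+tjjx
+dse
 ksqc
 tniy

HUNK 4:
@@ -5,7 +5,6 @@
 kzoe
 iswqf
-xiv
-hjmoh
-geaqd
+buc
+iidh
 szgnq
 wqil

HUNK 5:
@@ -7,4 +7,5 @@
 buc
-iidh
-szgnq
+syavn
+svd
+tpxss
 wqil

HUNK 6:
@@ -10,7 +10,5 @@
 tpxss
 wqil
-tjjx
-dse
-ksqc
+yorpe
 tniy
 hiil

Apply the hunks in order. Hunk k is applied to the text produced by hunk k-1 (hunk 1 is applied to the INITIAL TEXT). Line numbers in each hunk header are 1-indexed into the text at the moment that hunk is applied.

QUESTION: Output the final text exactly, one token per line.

Hunk 1: at line 6 remove [qdqrc] add [geaqd,szgnq] -> 15 lines: puy ctnj cen xwyx iswqf xiv hjmoh geaqd szgnq brpn ksqc tniy hiil yatwv woqao
Hunk 2: at line 2 remove [cen,xwyx] add [cirki,vqw,kzoe] -> 16 lines: puy ctnj cirki vqw kzoe iswqf xiv hjmoh geaqd szgnq brpn ksqc tniy hiil yatwv woqao
Hunk 3: at line 9 remove [brpn] add [wqil,tjjx,dse] -> 18 lines: puy ctnj cirki vqw kzoe iswqf xiv hjmoh geaqd szgnq wqil tjjx dse ksqc tniy hiil yatwv woqao
Hunk 4: at line 5 remove [xiv,hjmoh,geaqd] add [buc,iidh] -> 17 lines: puy ctnj cirki vqw kzoe iswqf buc iidh szgnq wqil tjjx dse ksqc tniy hiil yatwv woqao
Hunk 5: at line 7 remove [iidh,szgnq] add [syavn,svd,tpxss] -> 18 lines: puy ctnj cirki vqw kzoe iswqf buc syavn svd tpxss wqil tjjx dse ksqc tniy hiil yatwv woqao
Hunk 6: at line 10 remove [tjjx,dse,ksqc] add [yorpe] -> 16 lines: puy ctnj cirki vqw kzoe iswqf buc syavn svd tpxss wqil yorpe tniy hiil yatwv woqao

Answer: puy
ctnj
cirki
vqw
kzoe
iswqf
buc
syavn
svd
tpxss
wqil
yorpe
tniy
hiil
yatwv
woqao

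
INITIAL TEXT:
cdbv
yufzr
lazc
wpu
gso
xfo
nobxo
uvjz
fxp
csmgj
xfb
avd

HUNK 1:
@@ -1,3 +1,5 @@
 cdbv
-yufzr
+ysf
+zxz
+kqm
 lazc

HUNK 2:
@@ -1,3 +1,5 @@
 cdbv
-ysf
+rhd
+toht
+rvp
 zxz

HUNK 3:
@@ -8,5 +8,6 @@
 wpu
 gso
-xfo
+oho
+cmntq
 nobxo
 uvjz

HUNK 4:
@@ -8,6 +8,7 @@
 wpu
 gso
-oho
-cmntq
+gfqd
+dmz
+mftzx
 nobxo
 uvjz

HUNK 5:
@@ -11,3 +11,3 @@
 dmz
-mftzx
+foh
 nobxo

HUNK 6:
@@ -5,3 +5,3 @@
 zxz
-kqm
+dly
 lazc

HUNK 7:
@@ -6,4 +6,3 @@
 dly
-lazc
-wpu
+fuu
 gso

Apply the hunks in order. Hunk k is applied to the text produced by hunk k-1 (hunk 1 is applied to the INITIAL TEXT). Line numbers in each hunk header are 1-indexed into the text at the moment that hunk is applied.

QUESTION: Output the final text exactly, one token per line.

Hunk 1: at line 1 remove [yufzr] add [ysf,zxz,kqm] -> 14 lines: cdbv ysf zxz kqm lazc wpu gso xfo nobxo uvjz fxp csmgj xfb avd
Hunk 2: at line 1 remove [ysf] add [rhd,toht,rvp] -> 16 lines: cdbv rhd toht rvp zxz kqm lazc wpu gso xfo nobxo uvjz fxp csmgj xfb avd
Hunk 3: at line 8 remove [xfo] add [oho,cmntq] -> 17 lines: cdbv rhd toht rvp zxz kqm lazc wpu gso oho cmntq nobxo uvjz fxp csmgj xfb avd
Hunk 4: at line 8 remove [oho,cmntq] add [gfqd,dmz,mftzx] -> 18 lines: cdbv rhd toht rvp zxz kqm lazc wpu gso gfqd dmz mftzx nobxo uvjz fxp csmgj xfb avd
Hunk 5: at line 11 remove [mftzx] add [foh] -> 18 lines: cdbv rhd toht rvp zxz kqm lazc wpu gso gfqd dmz foh nobxo uvjz fxp csmgj xfb avd
Hunk 6: at line 5 remove [kqm] add [dly] -> 18 lines: cdbv rhd toht rvp zxz dly lazc wpu gso gfqd dmz foh nobxo uvjz fxp csmgj xfb avd
Hunk 7: at line 6 remove [lazc,wpu] add [fuu] -> 17 lines: cdbv rhd toht rvp zxz dly fuu gso gfqd dmz foh nobxo uvjz fxp csmgj xfb avd

Answer: cdbv
rhd
toht
rvp
zxz
dly
fuu
gso
gfqd
dmz
foh
nobxo
uvjz
fxp
csmgj
xfb
avd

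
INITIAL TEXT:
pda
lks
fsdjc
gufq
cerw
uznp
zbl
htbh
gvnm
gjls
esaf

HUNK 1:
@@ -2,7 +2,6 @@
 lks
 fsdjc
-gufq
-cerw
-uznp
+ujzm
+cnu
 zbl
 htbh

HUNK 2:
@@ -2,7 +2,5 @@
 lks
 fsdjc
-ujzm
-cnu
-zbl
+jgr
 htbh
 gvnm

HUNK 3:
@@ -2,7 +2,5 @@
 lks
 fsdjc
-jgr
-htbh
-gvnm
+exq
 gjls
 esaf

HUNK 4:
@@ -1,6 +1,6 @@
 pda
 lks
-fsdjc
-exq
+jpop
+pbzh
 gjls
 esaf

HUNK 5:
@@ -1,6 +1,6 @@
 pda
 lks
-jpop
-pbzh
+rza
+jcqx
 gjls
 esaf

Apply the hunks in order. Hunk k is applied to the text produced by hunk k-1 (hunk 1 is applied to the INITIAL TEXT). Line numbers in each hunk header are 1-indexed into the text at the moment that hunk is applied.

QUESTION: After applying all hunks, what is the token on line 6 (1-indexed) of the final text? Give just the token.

Hunk 1: at line 2 remove [gufq,cerw,uznp] add [ujzm,cnu] -> 10 lines: pda lks fsdjc ujzm cnu zbl htbh gvnm gjls esaf
Hunk 2: at line 2 remove [ujzm,cnu,zbl] add [jgr] -> 8 lines: pda lks fsdjc jgr htbh gvnm gjls esaf
Hunk 3: at line 2 remove [jgr,htbh,gvnm] add [exq] -> 6 lines: pda lks fsdjc exq gjls esaf
Hunk 4: at line 1 remove [fsdjc,exq] add [jpop,pbzh] -> 6 lines: pda lks jpop pbzh gjls esaf
Hunk 5: at line 1 remove [jpop,pbzh] add [rza,jcqx] -> 6 lines: pda lks rza jcqx gjls esaf
Final line 6: esaf

Answer: esaf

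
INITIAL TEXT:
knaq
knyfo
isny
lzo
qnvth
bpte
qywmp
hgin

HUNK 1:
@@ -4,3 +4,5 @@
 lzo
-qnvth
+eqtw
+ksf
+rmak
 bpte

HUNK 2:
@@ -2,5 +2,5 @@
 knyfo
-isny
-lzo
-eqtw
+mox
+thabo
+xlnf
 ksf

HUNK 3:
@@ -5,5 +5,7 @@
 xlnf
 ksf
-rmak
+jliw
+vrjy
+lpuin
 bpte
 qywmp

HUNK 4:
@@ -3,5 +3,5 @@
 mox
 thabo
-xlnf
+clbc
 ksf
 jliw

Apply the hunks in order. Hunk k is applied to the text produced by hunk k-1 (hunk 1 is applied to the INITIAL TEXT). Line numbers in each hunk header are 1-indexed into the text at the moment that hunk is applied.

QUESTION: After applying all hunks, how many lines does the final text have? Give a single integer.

Answer: 12

Derivation:
Hunk 1: at line 4 remove [qnvth] add [eqtw,ksf,rmak] -> 10 lines: knaq knyfo isny lzo eqtw ksf rmak bpte qywmp hgin
Hunk 2: at line 2 remove [isny,lzo,eqtw] add [mox,thabo,xlnf] -> 10 lines: knaq knyfo mox thabo xlnf ksf rmak bpte qywmp hgin
Hunk 3: at line 5 remove [rmak] add [jliw,vrjy,lpuin] -> 12 lines: knaq knyfo mox thabo xlnf ksf jliw vrjy lpuin bpte qywmp hgin
Hunk 4: at line 3 remove [xlnf] add [clbc] -> 12 lines: knaq knyfo mox thabo clbc ksf jliw vrjy lpuin bpte qywmp hgin
Final line count: 12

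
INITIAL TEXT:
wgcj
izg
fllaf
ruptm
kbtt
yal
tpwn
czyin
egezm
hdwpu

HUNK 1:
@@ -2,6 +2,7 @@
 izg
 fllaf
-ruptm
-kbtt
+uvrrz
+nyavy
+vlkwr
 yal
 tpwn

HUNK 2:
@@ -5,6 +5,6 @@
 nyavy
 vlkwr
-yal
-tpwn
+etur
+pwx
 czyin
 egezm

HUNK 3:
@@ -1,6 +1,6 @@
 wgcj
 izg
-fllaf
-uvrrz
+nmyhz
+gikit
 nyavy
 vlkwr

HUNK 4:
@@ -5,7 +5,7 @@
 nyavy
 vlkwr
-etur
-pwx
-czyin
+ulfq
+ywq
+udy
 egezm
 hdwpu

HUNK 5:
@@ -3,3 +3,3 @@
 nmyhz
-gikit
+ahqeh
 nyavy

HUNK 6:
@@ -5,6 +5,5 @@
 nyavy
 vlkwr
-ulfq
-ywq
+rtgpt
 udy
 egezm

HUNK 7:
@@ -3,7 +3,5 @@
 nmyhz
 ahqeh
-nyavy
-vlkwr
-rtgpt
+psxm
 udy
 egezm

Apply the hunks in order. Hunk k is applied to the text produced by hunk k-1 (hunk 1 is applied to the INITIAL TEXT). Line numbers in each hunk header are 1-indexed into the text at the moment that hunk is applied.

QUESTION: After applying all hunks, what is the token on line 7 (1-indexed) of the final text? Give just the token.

Hunk 1: at line 2 remove [ruptm,kbtt] add [uvrrz,nyavy,vlkwr] -> 11 lines: wgcj izg fllaf uvrrz nyavy vlkwr yal tpwn czyin egezm hdwpu
Hunk 2: at line 5 remove [yal,tpwn] add [etur,pwx] -> 11 lines: wgcj izg fllaf uvrrz nyavy vlkwr etur pwx czyin egezm hdwpu
Hunk 3: at line 1 remove [fllaf,uvrrz] add [nmyhz,gikit] -> 11 lines: wgcj izg nmyhz gikit nyavy vlkwr etur pwx czyin egezm hdwpu
Hunk 4: at line 5 remove [etur,pwx,czyin] add [ulfq,ywq,udy] -> 11 lines: wgcj izg nmyhz gikit nyavy vlkwr ulfq ywq udy egezm hdwpu
Hunk 5: at line 3 remove [gikit] add [ahqeh] -> 11 lines: wgcj izg nmyhz ahqeh nyavy vlkwr ulfq ywq udy egezm hdwpu
Hunk 6: at line 5 remove [ulfq,ywq] add [rtgpt] -> 10 lines: wgcj izg nmyhz ahqeh nyavy vlkwr rtgpt udy egezm hdwpu
Hunk 7: at line 3 remove [nyavy,vlkwr,rtgpt] add [psxm] -> 8 lines: wgcj izg nmyhz ahqeh psxm udy egezm hdwpu
Final line 7: egezm

Answer: egezm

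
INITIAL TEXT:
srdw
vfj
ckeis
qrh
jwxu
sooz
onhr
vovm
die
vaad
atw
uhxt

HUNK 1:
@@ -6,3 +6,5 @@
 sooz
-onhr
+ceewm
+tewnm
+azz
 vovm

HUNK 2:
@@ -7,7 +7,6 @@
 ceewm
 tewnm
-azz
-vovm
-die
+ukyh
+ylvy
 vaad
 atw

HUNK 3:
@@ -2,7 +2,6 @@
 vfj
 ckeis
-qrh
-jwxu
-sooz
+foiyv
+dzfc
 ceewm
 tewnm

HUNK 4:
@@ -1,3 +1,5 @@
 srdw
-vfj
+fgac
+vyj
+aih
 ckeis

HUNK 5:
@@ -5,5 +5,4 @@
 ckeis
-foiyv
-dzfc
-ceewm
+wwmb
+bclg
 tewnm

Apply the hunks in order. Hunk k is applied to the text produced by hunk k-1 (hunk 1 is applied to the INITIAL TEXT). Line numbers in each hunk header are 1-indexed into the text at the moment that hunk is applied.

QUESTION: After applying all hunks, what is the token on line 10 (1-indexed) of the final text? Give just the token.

Hunk 1: at line 6 remove [onhr] add [ceewm,tewnm,azz] -> 14 lines: srdw vfj ckeis qrh jwxu sooz ceewm tewnm azz vovm die vaad atw uhxt
Hunk 2: at line 7 remove [azz,vovm,die] add [ukyh,ylvy] -> 13 lines: srdw vfj ckeis qrh jwxu sooz ceewm tewnm ukyh ylvy vaad atw uhxt
Hunk 3: at line 2 remove [qrh,jwxu,sooz] add [foiyv,dzfc] -> 12 lines: srdw vfj ckeis foiyv dzfc ceewm tewnm ukyh ylvy vaad atw uhxt
Hunk 4: at line 1 remove [vfj] add [fgac,vyj,aih] -> 14 lines: srdw fgac vyj aih ckeis foiyv dzfc ceewm tewnm ukyh ylvy vaad atw uhxt
Hunk 5: at line 5 remove [foiyv,dzfc,ceewm] add [wwmb,bclg] -> 13 lines: srdw fgac vyj aih ckeis wwmb bclg tewnm ukyh ylvy vaad atw uhxt
Final line 10: ylvy

Answer: ylvy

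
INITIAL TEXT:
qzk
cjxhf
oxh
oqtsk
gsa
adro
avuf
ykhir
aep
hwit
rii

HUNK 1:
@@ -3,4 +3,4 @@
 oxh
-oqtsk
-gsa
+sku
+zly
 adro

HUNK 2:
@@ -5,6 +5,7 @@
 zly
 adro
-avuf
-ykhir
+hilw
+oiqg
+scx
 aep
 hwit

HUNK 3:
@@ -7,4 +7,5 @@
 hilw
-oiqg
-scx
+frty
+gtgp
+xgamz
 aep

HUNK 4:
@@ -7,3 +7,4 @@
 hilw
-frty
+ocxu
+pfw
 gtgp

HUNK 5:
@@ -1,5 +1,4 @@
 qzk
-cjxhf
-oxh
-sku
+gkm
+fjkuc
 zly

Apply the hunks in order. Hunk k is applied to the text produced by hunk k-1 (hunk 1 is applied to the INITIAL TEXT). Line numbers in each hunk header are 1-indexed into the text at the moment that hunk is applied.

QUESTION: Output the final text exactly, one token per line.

Answer: qzk
gkm
fjkuc
zly
adro
hilw
ocxu
pfw
gtgp
xgamz
aep
hwit
rii

Derivation:
Hunk 1: at line 3 remove [oqtsk,gsa] add [sku,zly] -> 11 lines: qzk cjxhf oxh sku zly adro avuf ykhir aep hwit rii
Hunk 2: at line 5 remove [avuf,ykhir] add [hilw,oiqg,scx] -> 12 lines: qzk cjxhf oxh sku zly adro hilw oiqg scx aep hwit rii
Hunk 3: at line 7 remove [oiqg,scx] add [frty,gtgp,xgamz] -> 13 lines: qzk cjxhf oxh sku zly adro hilw frty gtgp xgamz aep hwit rii
Hunk 4: at line 7 remove [frty] add [ocxu,pfw] -> 14 lines: qzk cjxhf oxh sku zly adro hilw ocxu pfw gtgp xgamz aep hwit rii
Hunk 5: at line 1 remove [cjxhf,oxh,sku] add [gkm,fjkuc] -> 13 lines: qzk gkm fjkuc zly adro hilw ocxu pfw gtgp xgamz aep hwit rii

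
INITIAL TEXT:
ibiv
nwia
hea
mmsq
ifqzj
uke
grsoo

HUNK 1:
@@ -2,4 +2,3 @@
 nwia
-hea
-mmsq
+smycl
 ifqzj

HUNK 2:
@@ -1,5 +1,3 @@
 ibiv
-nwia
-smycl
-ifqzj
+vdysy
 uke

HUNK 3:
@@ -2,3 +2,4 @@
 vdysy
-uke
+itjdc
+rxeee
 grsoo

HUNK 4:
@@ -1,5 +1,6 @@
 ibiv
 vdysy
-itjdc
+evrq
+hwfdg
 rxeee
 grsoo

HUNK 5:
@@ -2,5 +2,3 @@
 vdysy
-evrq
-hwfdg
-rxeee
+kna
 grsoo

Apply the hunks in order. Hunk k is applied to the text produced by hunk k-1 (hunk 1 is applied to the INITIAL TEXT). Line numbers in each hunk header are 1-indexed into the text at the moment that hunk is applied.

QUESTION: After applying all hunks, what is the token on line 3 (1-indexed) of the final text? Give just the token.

Hunk 1: at line 2 remove [hea,mmsq] add [smycl] -> 6 lines: ibiv nwia smycl ifqzj uke grsoo
Hunk 2: at line 1 remove [nwia,smycl,ifqzj] add [vdysy] -> 4 lines: ibiv vdysy uke grsoo
Hunk 3: at line 2 remove [uke] add [itjdc,rxeee] -> 5 lines: ibiv vdysy itjdc rxeee grsoo
Hunk 4: at line 1 remove [itjdc] add [evrq,hwfdg] -> 6 lines: ibiv vdysy evrq hwfdg rxeee grsoo
Hunk 5: at line 2 remove [evrq,hwfdg,rxeee] add [kna] -> 4 lines: ibiv vdysy kna grsoo
Final line 3: kna

Answer: kna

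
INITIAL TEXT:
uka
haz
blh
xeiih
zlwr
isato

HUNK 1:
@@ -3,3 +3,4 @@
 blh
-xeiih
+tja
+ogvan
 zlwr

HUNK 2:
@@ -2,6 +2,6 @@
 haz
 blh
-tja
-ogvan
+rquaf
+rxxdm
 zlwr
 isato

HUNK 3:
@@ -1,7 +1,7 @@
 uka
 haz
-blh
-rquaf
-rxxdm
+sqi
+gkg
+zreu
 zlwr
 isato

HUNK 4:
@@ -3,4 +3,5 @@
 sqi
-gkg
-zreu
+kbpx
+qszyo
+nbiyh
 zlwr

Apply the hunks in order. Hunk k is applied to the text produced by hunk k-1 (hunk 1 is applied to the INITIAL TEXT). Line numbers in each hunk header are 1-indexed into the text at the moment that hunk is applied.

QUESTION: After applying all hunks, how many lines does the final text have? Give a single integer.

Hunk 1: at line 3 remove [xeiih] add [tja,ogvan] -> 7 lines: uka haz blh tja ogvan zlwr isato
Hunk 2: at line 2 remove [tja,ogvan] add [rquaf,rxxdm] -> 7 lines: uka haz blh rquaf rxxdm zlwr isato
Hunk 3: at line 1 remove [blh,rquaf,rxxdm] add [sqi,gkg,zreu] -> 7 lines: uka haz sqi gkg zreu zlwr isato
Hunk 4: at line 3 remove [gkg,zreu] add [kbpx,qszyo,nbiyh] -> 8 lines: uka haz sqi kbpx qszyo nbiyh zlwr isato
Final line count: 8

Answer: 8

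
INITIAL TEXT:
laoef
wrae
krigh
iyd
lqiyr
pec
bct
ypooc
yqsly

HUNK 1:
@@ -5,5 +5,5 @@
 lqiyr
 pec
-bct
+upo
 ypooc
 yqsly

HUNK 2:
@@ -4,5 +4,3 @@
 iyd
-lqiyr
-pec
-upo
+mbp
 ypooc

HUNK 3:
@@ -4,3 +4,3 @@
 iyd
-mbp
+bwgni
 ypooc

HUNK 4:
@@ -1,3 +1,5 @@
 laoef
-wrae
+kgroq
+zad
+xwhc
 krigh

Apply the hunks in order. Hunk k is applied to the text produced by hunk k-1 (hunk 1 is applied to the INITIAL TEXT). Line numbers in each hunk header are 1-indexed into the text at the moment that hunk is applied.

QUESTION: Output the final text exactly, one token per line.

Answer: laoef
kgroq
zad
xwhc
krigh
iyd
bwgni
ypooc
yqsly

Derivation:
Hunk 1: at line 5 remove [bct] add [upo] -> 9 lines: laoef wrae krigh iyd lqiyr pec upo ypooc yqsly
Hunk 2: at line 4 remove [lqiyr,pec,upo] add [mbp] -> 7 lines: laoef wrae krigh iyd mbp ypooc yqsly
Hunk 3: at line 4 remove [mbp] add [bwgni] -> 7 lines: laoef wrae krigh iyd bwgni ypooc yqsly
Hunk 4: at line 1 remove [wrae] add [kgroq,zad,xwhc] -> 9 lines: laoef kgroq zad xwhc krigh iyd bwgni ypooc yqsly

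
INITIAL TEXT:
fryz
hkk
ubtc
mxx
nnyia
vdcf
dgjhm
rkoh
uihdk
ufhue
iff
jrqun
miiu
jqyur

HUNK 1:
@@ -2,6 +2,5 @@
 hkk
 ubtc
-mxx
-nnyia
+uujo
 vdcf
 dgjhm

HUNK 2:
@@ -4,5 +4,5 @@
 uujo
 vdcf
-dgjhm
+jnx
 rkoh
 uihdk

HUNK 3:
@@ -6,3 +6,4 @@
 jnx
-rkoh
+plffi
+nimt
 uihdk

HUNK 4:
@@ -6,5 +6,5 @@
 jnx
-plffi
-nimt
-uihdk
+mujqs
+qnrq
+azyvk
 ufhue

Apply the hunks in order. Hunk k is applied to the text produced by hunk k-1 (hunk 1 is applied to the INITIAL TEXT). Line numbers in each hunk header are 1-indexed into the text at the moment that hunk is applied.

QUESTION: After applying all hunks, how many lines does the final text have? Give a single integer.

Hunk 1: at line 2 remove [mxx,nnyia] add [uujo] -> 13 lines: fryz hkk ubtc uujo vdcf dgjhm rkoh uihdk ufhue iff jrqun miiu jqyur
Hunk 2: at line 4 remove [dgjhm] add [jnx] -> 13 lines: fryz hkk ubtc uujo vdcf jnx rkoh uihdk ufhue iff jrqun miiu jqyur
Hunk 3: at line 6 remove [rkoh] add [plffi,nimt] -> 14 lines: fryz hkk ubtc uujo vdcf jnx plffi nimt uihdk ufhue iff jrqun miiu jqyur
Hunk 4: at line 6 remove [plffi,nimt,uihdk] add [mujqs,qnrq,azyvk] -> 14 lines: fryz hkk ubtc uujo vdcf jnx mujqs qnrq azyvk ufhue iff jrqun miiu jqyur
Final line count: 14

Answer: 14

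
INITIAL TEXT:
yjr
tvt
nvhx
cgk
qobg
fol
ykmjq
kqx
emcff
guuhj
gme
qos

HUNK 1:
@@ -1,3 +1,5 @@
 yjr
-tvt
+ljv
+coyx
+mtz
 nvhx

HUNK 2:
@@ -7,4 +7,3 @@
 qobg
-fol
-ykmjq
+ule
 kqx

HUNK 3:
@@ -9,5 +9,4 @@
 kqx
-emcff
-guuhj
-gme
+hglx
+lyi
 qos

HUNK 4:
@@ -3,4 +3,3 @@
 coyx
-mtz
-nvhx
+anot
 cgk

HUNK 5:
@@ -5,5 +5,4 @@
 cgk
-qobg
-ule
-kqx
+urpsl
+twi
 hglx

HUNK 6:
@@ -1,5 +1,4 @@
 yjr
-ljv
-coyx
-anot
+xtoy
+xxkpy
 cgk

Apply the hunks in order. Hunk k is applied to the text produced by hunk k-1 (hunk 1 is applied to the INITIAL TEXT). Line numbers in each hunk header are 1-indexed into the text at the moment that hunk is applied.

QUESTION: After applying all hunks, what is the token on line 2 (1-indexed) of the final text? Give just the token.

Hunk 1: at line 1 remove [tvt] add [ljv,coyx,mtz] -> 14 lines: yjr ljv coyx mtz nvhx cgk qobg fol ykmjq kqx emcff guuhj gme qos
Hunk 2: at line 7 remove [fol,ykmjq] add [ule] -> 13 lines: yjr ljv coyx mtz nvhx cgk qobg ule kqx emcff guuhj gme qos
Hunk 3: at line 9 remove [emcff,guuhj,gme] add [hglx,lyi] -> 12 lines: yjr ljv coyx mtz nvhx cgk qobg ule kqx hglx lyi qos
Hunk 4: at line 3 remove [mtz,nvhx] add [anot] -> 11 lines: yjr ljv coyx anot cgk qobg ule kqx hglx lyi qos
Hunk 5: at line 5 remove [qobg,ule,kqx] add [urpsl,twi] -> 10 lines: yjr ljv coyx anot cgk urpsl twi hglx lyi qos
Hunk 6: at line 1 remove [ljv,coyx,anot] add [xtoy,xxkpy] -> 9 lines: yjr xtoy xxkpy cgk urpsl twi hglx lyi qos
Final line 2: xtoy

Answer: xtoy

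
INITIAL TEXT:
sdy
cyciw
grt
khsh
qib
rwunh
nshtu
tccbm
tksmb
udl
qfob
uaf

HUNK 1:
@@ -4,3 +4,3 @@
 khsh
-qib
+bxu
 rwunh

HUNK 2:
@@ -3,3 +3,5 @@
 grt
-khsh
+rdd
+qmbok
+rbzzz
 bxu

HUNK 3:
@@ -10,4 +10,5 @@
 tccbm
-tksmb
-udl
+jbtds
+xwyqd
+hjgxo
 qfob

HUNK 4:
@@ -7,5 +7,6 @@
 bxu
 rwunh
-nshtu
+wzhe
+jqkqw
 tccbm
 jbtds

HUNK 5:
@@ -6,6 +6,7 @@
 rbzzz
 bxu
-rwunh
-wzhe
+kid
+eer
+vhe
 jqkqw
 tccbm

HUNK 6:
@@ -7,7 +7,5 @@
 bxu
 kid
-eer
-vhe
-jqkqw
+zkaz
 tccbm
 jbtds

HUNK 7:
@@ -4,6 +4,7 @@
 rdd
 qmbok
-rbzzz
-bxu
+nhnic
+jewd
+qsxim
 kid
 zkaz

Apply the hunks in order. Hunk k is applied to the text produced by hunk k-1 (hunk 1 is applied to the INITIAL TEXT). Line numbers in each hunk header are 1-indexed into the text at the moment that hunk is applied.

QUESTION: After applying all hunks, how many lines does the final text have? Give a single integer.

Answer: 16

Derivation:
Hunk 1: at line 4 remove [qib] add [bxu] -> 12 lines: sdy cyciw grt khsh bxu rwunh nshtu tccbm tksmb udl qfob uaf
Hunk 2: at line 3 remove [khsh] add [rdd,qmbok,rbzzz] -> 14 lines: sdy cyciw grt rdd qmbok rbzzz bxu rwunh nshtu tccbm tksmb udl qfob uaf
Hunk 3: at line 10 remove [tksmb,udl] add [jbtds,xwyqd,hjgxo] -> 15 lines: sdy cyciw grt rdd qmbok rbzzz bxu rwunh nshtu tccbm jbtds xwyqd hjgxo qfob uaf
Hunk 4: at line 7 remove [nshtu] add [wzhe,jqkqw] -> 16 lines: sdy cyciw grt rdd qmbok rbzzz bxu rwunh wzhe jqkqw tccbm jbtds xwyqd hjgxo qfob uaf
Hunk 5: at line 6 remove [rwunh,wzhe] add [kid,eer,vhe] -> 17 lines: sdy cyciw grt rdd qmbok rbzzz bxu kid eer vhe jqkqw tccbm jbtds xwyqd hjgxo qfob uaf
Hunk 6: at line 7 remove [eer,vhe,jqkqw] add [zkaz] -> 15 lines: sdy cyciw grt rdd qmbok rbzzz bxu kid zkaz tccbm jbtds xwyqd hjgxo qfob uaf
Hunk 7: at line 4 remove [rbzzz,bxu] add [nhnic,jewd,qsxim] -> 16 lines: sdy cyciw grt rdd qmbok nhnic jewd qsxim kid zkaz tccbm jbtds xwyqd hjgxo qfob uaf
Final line count: 16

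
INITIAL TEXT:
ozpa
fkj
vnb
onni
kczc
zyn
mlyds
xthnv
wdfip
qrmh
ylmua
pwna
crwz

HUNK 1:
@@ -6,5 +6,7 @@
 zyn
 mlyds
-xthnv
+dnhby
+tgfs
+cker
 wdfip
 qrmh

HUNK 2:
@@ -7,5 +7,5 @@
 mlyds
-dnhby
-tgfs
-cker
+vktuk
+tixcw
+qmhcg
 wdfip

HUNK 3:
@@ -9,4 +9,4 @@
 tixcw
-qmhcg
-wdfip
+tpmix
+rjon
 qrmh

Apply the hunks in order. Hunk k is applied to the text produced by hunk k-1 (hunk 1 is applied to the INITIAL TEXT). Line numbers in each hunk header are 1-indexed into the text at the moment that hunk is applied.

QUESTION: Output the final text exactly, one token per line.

Answer: ozpa
fkj
vnb
onni
kczc
zyn
mlyds
vktuk
tixcw
tpmix
rjon
qrmh
ylmua
pwna
crwz

Derivation:
Hunk 1: at line 6 remove [xthnv] add [dnhby,tgfs,cker] -> 15 lines: ozpa fkj vnb onni kczc zyn mlyds dnhby tgfs cker wdfip qrmh ylmua pwna crwz
Hunk 2: at line 7 remove [dnhby,tgfs,cker] add [vktuk,tixcw,qmhcg] -> 15 lines: ozpa fkj vnb onni kczc zyn mlyds vktuk tixcw qmhcg wdfip qrmh ylmua pwna crwz
Hunk 3: at line 9 remove [qmhcg,wdfip] add [tpmix,rjon] -> 15 lines: ozpa fkj vnb onni kczc zyn mlyds vktuk tixcw tpmix rjon qrmh ylmua pwna crwz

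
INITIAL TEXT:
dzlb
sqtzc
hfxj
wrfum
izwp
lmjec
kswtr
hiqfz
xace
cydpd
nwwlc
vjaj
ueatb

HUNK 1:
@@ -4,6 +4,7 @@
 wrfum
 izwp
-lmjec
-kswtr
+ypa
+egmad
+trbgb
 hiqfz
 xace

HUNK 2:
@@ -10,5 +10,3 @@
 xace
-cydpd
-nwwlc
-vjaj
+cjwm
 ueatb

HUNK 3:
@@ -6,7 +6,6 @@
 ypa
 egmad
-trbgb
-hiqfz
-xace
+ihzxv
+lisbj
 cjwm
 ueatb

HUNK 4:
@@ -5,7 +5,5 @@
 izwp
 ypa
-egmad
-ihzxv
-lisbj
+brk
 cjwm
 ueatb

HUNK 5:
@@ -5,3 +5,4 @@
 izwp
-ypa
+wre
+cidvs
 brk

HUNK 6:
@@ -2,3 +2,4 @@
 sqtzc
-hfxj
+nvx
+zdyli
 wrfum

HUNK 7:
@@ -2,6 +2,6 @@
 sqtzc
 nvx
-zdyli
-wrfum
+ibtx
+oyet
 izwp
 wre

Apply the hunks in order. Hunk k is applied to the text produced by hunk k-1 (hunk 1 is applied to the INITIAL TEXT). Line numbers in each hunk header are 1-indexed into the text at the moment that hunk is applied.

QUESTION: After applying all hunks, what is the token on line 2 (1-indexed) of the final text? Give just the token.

Answer: sqtzc

Derivation:
Hunk 1: at line 4 remove [lmjec,kswtr] add [ypa,egmad,trbgb] -> 14 lines: dzlb sqtzc hfxj wrfum izwp ypa egmad trbgb hiqfz xace cydpd nwwlc vjaj ueatb
Hunk 2: at line 10 remove [cydpd,nwwlc,vjaj] add [cjwm] -> 12 lines: dzlb sqtzc hfxj wrfum izwp ypa egmad trbgb hiqfz xace cjwm ueatb
Hunk 3: at line 6 remove [trbgb,hiqfz,xace] add [ihzxv,lisbj] -> 11 lines: dzlb sqtzc hfxj wrfum izwp ypa egmad ihzxv lisbj cjwm ueatb
Hunk 4: at line 5 remove [egmad,ihzxv,lisbj] add [brk] -> 9 lines: dzlb sqtzc hfxj wrfum izwp ypa brk cjwm ueatb
Hunk 5: at line 5 remove [ypa] add [wre,cidvs] -> 10 lines: dzlb sqtzc hfxj wrfum izwp wre cidvs brk cjwm ueatb
Hunk 6: at line 2 remove [hfxj] add [nvx,zdyli] -> 11 lines: dzlb sqtzc nvx zdyli wrfum izwp wre cidvs brk cjwm ueatb
Hunk 7: at line 2 remove [zdyli,wrfum] add [ibtx,oyet] -> 11 lines: dzlb sqtzc nvx ibtx oyet izwp wre cidvs brk cjwm ueatb
Final line 2: sqtzc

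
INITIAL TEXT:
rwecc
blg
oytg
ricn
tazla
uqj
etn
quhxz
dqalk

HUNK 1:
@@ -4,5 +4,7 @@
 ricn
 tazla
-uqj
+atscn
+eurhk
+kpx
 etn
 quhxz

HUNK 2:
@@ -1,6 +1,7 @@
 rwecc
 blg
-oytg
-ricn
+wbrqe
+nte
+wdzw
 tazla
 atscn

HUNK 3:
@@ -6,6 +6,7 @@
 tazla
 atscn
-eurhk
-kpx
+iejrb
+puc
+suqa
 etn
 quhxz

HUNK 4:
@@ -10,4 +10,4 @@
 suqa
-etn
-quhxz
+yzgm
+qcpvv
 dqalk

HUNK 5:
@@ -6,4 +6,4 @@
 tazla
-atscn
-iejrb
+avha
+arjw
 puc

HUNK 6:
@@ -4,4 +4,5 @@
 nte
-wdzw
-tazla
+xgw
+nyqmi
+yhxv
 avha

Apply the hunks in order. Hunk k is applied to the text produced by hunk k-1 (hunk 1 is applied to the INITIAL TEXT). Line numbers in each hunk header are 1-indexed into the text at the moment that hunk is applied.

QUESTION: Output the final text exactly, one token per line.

Answer: rwecc
blg
wbrqe
nte
xgw
nyqmi
yhxv
avha
arjw
puc
suqa
yzgm
qcpvv
dqalk

Derivation:
Hunk 1: at line 4 remove [uqj] add [atscn,eurhk,kpx] -> 11 lines: rwecc blg oytg ricn tazla atscn eurhk kpx etn quhxz dqalk
Hunk 2: at line 1 remove [oytg,ricn] add [wbrqe,nte,wdzw] -> 12 lines: rwecc blg wbrqe nte wdzw tazla atscn eurhk kpx etn quhxz dqalk
Hunk 3: at line 6 remove [eurhk,kpx] add [iejrb,puc,suqa] -> 13 lines: rwecc blg wbrqe nte wdzw tazla atscn iejrb puc suqa etn quhxz dqalk
Hunk 4: at line 10 remove [etn,quhxz] add [yzgm,qcpvv] -> 13 lines: rwecc blg wbrqe nte wdzw tazla atscn iejrb puc suqa yzgm qcpvv dqalk
Hunk 5: at line 6 remove [atscn,iejrb] add [avha,arjw] -> 13 lines: rwecc blg wbrqe nte wdzw tazla avha arjw puc suqa yzgm qcpvv dqalk
Hunk 6: at line 4 remove [wdzw,tazla] add [xgw,nyqmi,yhxv] -> 14 lines: rwecc blg wbrqe nte xgw nyqmi yhxv avha arjw puc suqa yzgm qcpvv dqalk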